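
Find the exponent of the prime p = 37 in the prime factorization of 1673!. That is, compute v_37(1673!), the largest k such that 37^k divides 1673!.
v_37(1673!) = 46

Legendre's formula: v_p(n!) = Σ_{k ≥ 1} ⌊n / p^k⌋. For p = 37, n = 1673, the terms are:
  ⌊1673/37^1⌋ = ⌊1673/37⌋ = 45
  ⌊1673/37^2⌋ = ⌊1673/1369⌋ = 1
(the next term ⌊1673/37^3⌋ = 0, terminating the sum). Summing: v_37(1673!) = 45 + 1 = 46.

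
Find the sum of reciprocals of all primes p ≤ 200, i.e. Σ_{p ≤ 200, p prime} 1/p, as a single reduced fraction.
Σ 1/p = 15202313841027497739047080375538859939135227730139536997746371469607707132833646367/7799922041683461553249199106329813876687996789903550945093032474868511536164700810

π(200) = 46, so the primes ≤ 200 are [2, 3, 5, 7, 11, 13, 17, 19, 23, 29, 31, 37, 41, 43, 47, 53, 59, 61, 67, 71, 73, 79, 83, 89, 97, 101, 103, 107, 109, 113, 127, 131, 137, 139, 149, 151, 157, 163, 167, 173, 179, 181, 191, 193, 197, 199]. Summing 1/p over these primes: 15202313841027497739047080375538859939135227730139536997746371469607707132833646367/7799922041683461553249199106329813876687996789903550945093032474868511536164700810 ≈ 1.9490. Mertens estimate ln ln(200) + 0.2615 ≈ 1.9289.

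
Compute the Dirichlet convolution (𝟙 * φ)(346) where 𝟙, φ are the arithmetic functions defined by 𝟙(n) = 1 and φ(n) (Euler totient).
(𝟙 * φ)(346) = 346

Divisors of 346: [1, 2, 173, 346]. For each d | 346:
  d = 1: 𝟙(1) · φ(346/1) = 1 · 172 = 172
  d = 2: 𝟙(2) · φ(346/2) = 1 · 172 = 172
  d = 173: 𝟙(173) · φ(346/173) = 1 · 1 = 1
  d = 346: 𝟙(346) · φ(346/346) = 1 · 1 = 1
Summing: (𝟙 * φ)(346) = 172 + 172 + 1 + 1 = 346.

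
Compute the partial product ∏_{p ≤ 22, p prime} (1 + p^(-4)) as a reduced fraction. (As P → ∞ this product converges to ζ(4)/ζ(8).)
∏ = 2063478382983759362985032/1914315839042201150180625

The primes p ≤ 22 are [2, 3, 5, 7, 11, 13, 17, 19]. For each, (1 + 1/p^4) = (p^4 + 1)/p^4. Multiplying these fractions over p ∈ [2, 3, 5, 7, 11, 13, 17, 19] gives 2063478382983759362985032/1914315839042201150180625. (In the limit P → ∞ this tends to ζ(4)/ζ(8).)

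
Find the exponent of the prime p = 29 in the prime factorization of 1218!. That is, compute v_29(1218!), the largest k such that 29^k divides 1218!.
v_29(1218!) = 43

Legendre's formula: v_p(n!) = Σ_{k ≥ 1} ⌊n / p^k⌋. For p = 29, n = 1218, the terms are:
  ⌊1218/29^1⌋ = ⌊1218/29⌋ = 42
  ⌊1218/29^2⌋ = ⌊1218/841⌋ = 1
(the next term ⌊1218/29^3⌋ = 0, terminating the sum). Summing: v_29(1218!) = 42 + 1 = 43.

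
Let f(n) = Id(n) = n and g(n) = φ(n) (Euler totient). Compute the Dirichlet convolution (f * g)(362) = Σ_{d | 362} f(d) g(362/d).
(Id * φ)(362) = 1083

Divisors of 362: [1, 2, 181, 362]. For each d | 362:
  d = 1: Id(1) · φ(362/1) = 1 · 180 = 180
  d = 2: Id(2) · φ(362/2) = 2 · 180 = 360
  d = 181: Id(181) · φ(362/181) = 181 · 1 = 181
  d = 362: Id(362) · φ(362/362) = 362 · 1 = 362
Summing: (Id * φ)(362) = 180 + 360 + 181 + 362 = 1083.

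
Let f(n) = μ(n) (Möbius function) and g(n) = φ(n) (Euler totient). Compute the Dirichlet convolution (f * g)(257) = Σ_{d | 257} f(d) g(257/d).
(μ * φ)(257) = 255

Divisors of 257: [1, 257]. For each d | 257:
  d = 1: μ(1) · φ(257/1) = 1 · 256 = 256
  d = 257: μ(257) · φ(257/257) = -1 · 1 = -1
Summing: (μ * φ)(257) = 256 + -1 = 255.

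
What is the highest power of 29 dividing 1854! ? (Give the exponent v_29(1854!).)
v_29(1854!) = 65

Legendre's formula: v_p(n!) = Σ_{k ≥ 1} ⌊n / p^k⌋. For p = 29, n = 1854, the terms are:
  ⌊1854/29^1⌋ = ⌊1854/29⌋ = 63
  ⌊1854/29^2⌋ = ⌊1854/841⌋ = 2
(the next term ⌊1854/29^3⌋ = 0, terminating the sum). Summing: v_29(1854!) = 63 + 2 = 65.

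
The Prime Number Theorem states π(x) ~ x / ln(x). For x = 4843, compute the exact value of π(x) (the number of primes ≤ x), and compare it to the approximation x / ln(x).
π(4843) = 650;  x/ln(x) ≈ 570.75;  relative error ≈ 12.19%.

Directly count primes up to 4843: π(4843) = 650. The PNT approximation gives 4843/ln(4843) ≈ 4843/8.48529 ≈ 570.75. Relative error (π(x) − x/ln(x)) / π(x) ≈ 12.19%; the approximation is known to undercount slightly (Li(x) is a better estimate).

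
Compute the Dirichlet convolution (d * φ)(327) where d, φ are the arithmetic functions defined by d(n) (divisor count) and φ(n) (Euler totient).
(d * φ)(327) = 440

Divisors of 327: [1, 3, 109, 327]. For each d | 327:
  d = 1: d(1) · φ(327/1) = 1 · 216 = 216
  d = 3: d(3) · φ(327/3) = 2 · 108 = 216
  d = 109: d(109) · φ(327/109) = 2 · 2 = 4
  d = 327: d(327) · φ(327/327) = 4 · 1 = 4
Summing: (d * φ)(327) = 216 + 216 + 4 + 4 = 440.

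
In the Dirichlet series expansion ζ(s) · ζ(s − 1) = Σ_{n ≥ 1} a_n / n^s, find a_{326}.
σ(326) = 492

In the product (Σ m^0/m^s)(Σ k / k^s) = Σ (Σ_{d | n} d) / n^s, the coefficient of 1/n^s is σ(n) = Σ_{d | n} d. For n = 326, divisors are [1, 2, 163, 326]; summing: σ(326) = 492.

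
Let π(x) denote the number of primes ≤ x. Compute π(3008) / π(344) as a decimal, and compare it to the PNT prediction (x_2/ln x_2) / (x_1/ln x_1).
π(3008)/π(344) = 431/68 ≈ 6.3382;  PNT prediction ≈ 6.3768.

π(344) = 68 and π(3008) = 431, so π(3008)/π(344) ≈ 6.3382. The PNT-predicted ratio is (3008/ln(3008)) / (344/ln(344)) ≈ 6.3768. The two agree to within a few percent, as expected.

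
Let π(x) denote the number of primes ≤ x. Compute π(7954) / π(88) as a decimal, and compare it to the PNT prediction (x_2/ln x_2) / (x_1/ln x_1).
π(7954)/π(88) = 1005/23 ≈ 43.6957;  PNT prediction ≈ 45.0585.

π(88) = 23 and π(7954) = 1005, so π(7954)/π(88) ≈ 43.6957. The PNT-predicted ratio is (7954/ln(7954)) / (88/ln(88)) ≈ 45.0585. The two agree to within a few percent, as expected.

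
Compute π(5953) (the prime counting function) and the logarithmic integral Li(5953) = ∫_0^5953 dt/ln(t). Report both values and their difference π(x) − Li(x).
π(5953) = 781;  Li(5953) ≈ 795.01;  π(x) − Li(x) ≈ -14.01.

Direct count of primes ≤ 5953 gives π(5953) = 781. Numerical evaluation of the logarithmic integral gives Li(5953) ≈ 795.01. The difference π(x) − Li(x) ≈ -14.01 is typically negative for small/moderate x (Li(x) overestimates), though Littlewood's theorem shows this sign changes infinitely often.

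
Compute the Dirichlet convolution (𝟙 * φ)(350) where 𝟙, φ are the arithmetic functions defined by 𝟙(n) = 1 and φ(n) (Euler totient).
(𝟙 * φ)(350) = 350

Divisors of 350: [1, 2, 5, 7, 10, 14, 25, 35, 50, 70, 175, 350]. For each d | 350:
  d = 1: 𝟙(1) · φ(350/1) = 1 · 120 = 120
  d = 2: 𝟙(2) · φ(350/2) = 1 · 120 = 120
  d = 5: 𝟙(5) · φ(350/5) = 1 · 24 = 24
  d = 7: 𝟙(7) · φ(350/7) = 1 · 20 = 20
  d = 10: 𝟙(10) · φ(350/10) = 1 · 24 = 24
  d = 14: 𝟙(14) · φ(350/14) = 1 · 20 = 20
  d = 25: 𝟙(25) · φ(350/25) = 1 · 6 = 6
  d = 35: 𝟙(35) · φ(350/35) = 1 · 4 = 4
  d = 50: 𝟙(50) · φ(350/50) = 1 · 6 = 6
  d = 70: 𝟙(70) · φ(350/70) = 1 · 4 = 4
  d = 175: 𝟙(175) · φ(350/175) = 1 · 1 = 1
  d = 350: 𝟙(350) · φ(350/350) = 1 · 1 = 1
Summing: (𝟙 * φ)(350) = 120 + 120 + 24 + 20 + 24 + 20 + 6 + 4 + 6 + 4 + 1 + 1 = 350.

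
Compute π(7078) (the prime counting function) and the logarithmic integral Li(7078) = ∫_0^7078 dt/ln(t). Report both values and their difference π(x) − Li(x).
π(7078) = 908;  Li(7078) ≈ 923.14;  π(x) − Li(x) ≈ -15.14.

Direct count of primes ≤ 7078 gives π(7078) = 908. Numerical evaluation of the logarithmic integral gives Li(7078) ≈ 923.14. The difference π(x) − Li(x) ≈ -15.14 is typically negative for small/moderate x (Li(x) overestimates), though Littlewood's theorem shows this sign changes infinitely often.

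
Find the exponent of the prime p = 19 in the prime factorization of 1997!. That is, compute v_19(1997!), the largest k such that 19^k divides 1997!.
v_19(1997!) = 110

Legendre's formula: v_p(n!) = Σ_{k ≥ 1} ⌊n / p^k⌋. For p = 19, n = 1997, the terms are:
  ⌊1997/19^1⌋ = ⌊1997/19⌋ = 105
  ⌊1997/19^2⌋ = ⌊1997/361⌋ = 5
(the next term ⌊1997/19^3⌋ = 0, terminating the sum). Summing: v_19(1997!) = 105 + 5 = 110.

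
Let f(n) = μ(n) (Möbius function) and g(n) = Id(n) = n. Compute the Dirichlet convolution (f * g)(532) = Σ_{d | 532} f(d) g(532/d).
(μ * Id)(532) = 216

Divisors of 532: [1, 2, 4, 7, 14, 19, 28, 38, 76, 133, 266, 532]. For each d | 532:
  d = 1: μ(1) · Id(532/1) = 1 · 532 = 532
  d = 2: μ(2) · Id(532/2) = -1 · 266 = -266
  d = 4: μ(4) · Id(532/4) = 0 · 133 = 0
  d = 7: μ(7) · Id(532/7) = -1 · 76 = -76
  d = 14: μ(14) · Id(532/14) = 1 · 38 = 38
  d = 19: μ(19) · Id(532/19) = -1 · 28 = -28
  d = 28: μ(28) · Id(532/28) = 0 · 19 = 0
  d = 38: μ(38) · Id(532/38) = 1 · 14 = 14
  d = 76: μ(76) · Id(532/76) = 0 · 7 = 0
  d = 133: μ(133) · Id(532/133) = 1 · 4 = 4
  d = 266: μ(266) · Id(532/266) = -1 · 2 = -2
  d = 532: μ(532) · Id(532/532) = 0 · 1 = 0
Summing: (μ * Id)(532) = 532 + -266 + 0 + -76 + 38 + -28 + 0 + 14 + 0 + 4 + -2 + 0 = 216.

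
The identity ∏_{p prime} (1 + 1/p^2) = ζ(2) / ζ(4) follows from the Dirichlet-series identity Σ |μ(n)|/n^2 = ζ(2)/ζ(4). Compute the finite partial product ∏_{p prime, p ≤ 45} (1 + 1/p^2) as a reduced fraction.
∏ = 783023736407200000000/517444490765057062977

The primes p ≤ 45 are [2, 3, 5, 7, 11, 13, 17, 19, 23, 29, 31, 37, 41, 43]. For each, (1 + 1/p^2) = (p^2 + 1)/p^2. Multiplying these fractions over p ∈ [2, 3, 5, 7, 11, 13, 17, 19, 23, 29, 31, 37, 41, 43] gives 783023736407200000000/517444490765057062977. (In the limit P → ∞ this tends to ζ(2)/ζ(4).)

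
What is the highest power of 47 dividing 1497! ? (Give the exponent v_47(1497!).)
v_47(1497!) = 31

Legendre's formula: v_p(n!) = Σ_{k ≥ 1} ⌊n / p^k⌋. For p = 47, n = 1497, the terms are:
  ⌊1497/47^1⌋ = ⌊1497/47⌋ = 31
(the next term ⌊1497/47^2⌋ = 0, terminating the sum). Summing: v_47(1497!) = 31 = 31.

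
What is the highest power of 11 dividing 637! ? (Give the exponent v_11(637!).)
v_11(637!) = 62

Legendre's formula: v_p(n!) = Σ_{k ≥ 1} ⌊n / p^k⌋. For p = 11, n = 637, the terms are:
  ⌊637/11^1⌋ = ⌊637/11⌋ = 57
  ⌊637/11^2⌋ = ⌊637/121⌋ = 5
(the next term ⌊637/11^3⌋ = 0, terminating the sum). Summing: v_11(637!) = 57 + 5 = 62.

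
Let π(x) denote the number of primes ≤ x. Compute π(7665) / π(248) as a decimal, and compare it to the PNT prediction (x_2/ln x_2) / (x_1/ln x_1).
π(7665)/π(248) = 971/53 ≈ 18.3208;  PNT prediction ≈ 19.0515.

π(248) = 53 and π(7665) = 971, so π(7665)/π(248) ≈ 18.3208. The PNT-predicted ratio is (7665/ln(7665)) / (248/ln(248)) ≈ 19.0515. The two agree to within a few percent, as expected.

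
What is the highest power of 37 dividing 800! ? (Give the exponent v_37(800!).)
v_37(800!) = 21

Legendre's formula: v_p(n!) = Σ_{k ≥ 1} ⌊n / p^k⌋. For p = 37, n = 800, the terms are:
  ⌊800/37^1⌋ = ⌊800/37⌋ = 21
(the next term ⌊800/37^2⌋ = 0, terminating the sum). Summing: v_37(800!) = 21 = 21.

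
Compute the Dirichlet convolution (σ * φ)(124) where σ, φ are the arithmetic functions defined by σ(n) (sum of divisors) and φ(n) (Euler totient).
(σ * φ)(124) = 744

Divisors of 124: [1, 2, 4, 31, 62, 124]. For each d | 124:
  d = 1: σ(1) · φ(124/1) = 1 · 60 = 60
  d = 2: σ(2) · φ(124/2) = 3 · 30 = 90
  d = 4: σ(4) · φ(124/4) = 7 · 30 = 210
  d = 31: σ(31) · φ(124/31) = 32 · 2 = 64
  d = 62: σ(62) · φ(124/62) = 96 · 1 = 96
  d = 124: σ(124) · φ(124/124) = 224 · 1 = 224
Summing: (σ * φ)(124) = 60 + 90 + 210 + 64 + 96 + 224 = 744.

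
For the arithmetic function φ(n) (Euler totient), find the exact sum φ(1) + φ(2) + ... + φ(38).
Σ_{n ≤ 38} φ(n) = 450

Compute φ(n) for each 1 ≤ n ≤ 38: φ(1) = 1, φ(2) = 1, φ(3) = 2, φ(4) = 2, φ(5) = 4, φ(6) = 2, φ(7) = 6, φ(8) = 4, φ(9) = 6, φ(10) = 4, φ(11) = 10, φ(12) = 4, φ(13) = 12, φ(14) = 6, φ(15) = 8, φ(16) = 8, φ(17) = 16, φ(18) = 6, φ(19) = 18, φ(20) = 8, φ(21) = 12, φ(22) = 10, φ(23) = 22, φ(24) = 8, φ(25) = 20, φ(26) = 12, φ(27) = 18, φ(28) = 12, φ(29) = 28, φ(30) = 8, φ(31) = 30, φ(32) = 16, φ(33) = 20, φ(34) = 16, φ(35) = 24, φ(36) = 12, φ(37) = 36, φ(38) = 18. Summing all 38 values: 450. (Average order: Σ_{n ≤ x} φ(n) ~ (3/π²) x². For x = 38, (3/π²)·38² ≈ 438.92.)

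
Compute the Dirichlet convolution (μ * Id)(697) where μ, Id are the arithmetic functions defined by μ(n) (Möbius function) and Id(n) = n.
(μ * Id)(697) = 640

Divisors of 697: [1, 17, 41, 697]. For each d | 697:
  d = 1: μ(1) · Id(697/1) = 1 · 697 = 697
  d = 17: μ(17) · Id(697/17) = -1 · 41 = -41
  d = 41: μ(41) · Id(697/41) = -1 · 17 = -17
  d = 697: μ(697) · Id(697/697) = 1 · 1 = 1
Summing: (μ * Id)(697) = 697 + -41 + -17 + 1 = 640.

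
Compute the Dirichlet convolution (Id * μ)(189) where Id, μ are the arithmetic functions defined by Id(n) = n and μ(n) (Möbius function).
(Id * μ)(189) = 108

Divisors of 189: [1, 3, 7, 9, 21, 27, 63, 189]. For each d | 189:
  d = 1: Id(1) · μ(189/1) = 1 · 0 = 0
  d = 3: Id(3) · μ(189/3) = 3 · 0 = 0
  d = 7: Id(7) · μ(189/7) = 7 · 0 = 0
  d = 9: Id(9) · μ(189/9) = 9 · 1 = 9
  d = 21: Id(21) · μ(189/21) = 21 · 0 = 0
  d = 27: Id(27) · μ(189/27) = 27 · -1 = -27
  d = 63: Id(63) · μ(189/63) = 63 · -1 = -63
  d = 189: Id(189) · μ(189/189) = 189 · 1 = 189
Summing: (Id * μ)(189) = 0 + 0 + 0 + 9 + 0 + -27 + -63 + 189 = 108.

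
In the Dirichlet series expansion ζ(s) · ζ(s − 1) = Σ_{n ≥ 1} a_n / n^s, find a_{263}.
σ(263) = 264

In the product (Σ m^0/m^s)(Σ k / k^s) = Σ (Σ_{d | n} d) / n^s, the coefficient of 1/n^s is σ(n) = Σ_{d | n} d. For n = 263, divisors are [1, 263]; summing: σ(263) = 264.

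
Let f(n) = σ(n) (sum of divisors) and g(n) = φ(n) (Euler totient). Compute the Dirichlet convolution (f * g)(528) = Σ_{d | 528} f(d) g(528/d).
(σ * φ)(528) = 10560

Divisors of 528: [1, 2, 3, 4, 6, 8, 11, 12, 16, 22, 24, 33, 44, 48, 66, 88, 132, 176, 264, 528]. For each d | 528:
  d = 1: σ(1) · φ(528/1) = 1 · 160 = 160
  d = 2: σ(2) · φ(528/2) = 3 · 80 = 240
  d = 3: σ(3) · φ(528/3) = 4 · 80 = 320
  d = 4: σ(4) · φ(528/4) = 7 · 40 = 280
  d = 6: σ(6) · φ(528/6) = 12 · 40 = 480
  d = 8: σ(8) · φ(528/8) = 15 · 20 = 300
  d = 11: σ(11) · φ(528/11) = 12 · 16 = 192
  d = 12: σ(12) · φ(528/12) = 28 · 20 = 560
  d = 16: σ(16) · φ(528/16) = 31 · 20 = 620
  d = 22: σ(22) · φ(528/22) = 36 · 8 = 288
  d = 24: σ(24) · φ(528/24) = 60 · 10 = 600
  d = 33: σ(33) · φ(528/33) = 48 · 8 = 384
  d = 44: σ(44) · φ(528/44) = 84 · 4 = 336
  d = 48: σ(48) · φ(528/48) = 124 · 10 = 1240
  d = 66: σ(66) · φ(528/66) = 144 · 4 = 576
  d = 88: σ(88) · φ(528/88) = 180 · 2 = 360
  d = 132: σ(132) · φ(528/132) = 336 · 2 = 672
  d = 176: σ(176) · φ(528/176) = 372 · 2 = 744
  d = 264: σ(264) · φ(528/264) = 720 · 1 = 720
  d = 528: σ(528) · φ(528/528) = 1488 · 1 = 1488
Summing: (σ * φ)(528) = 160 + 240 + 320 + 280 + 480 + 300 + 192 + 560 + 620 + 288 + 600 + 384 + 336 + 1240 + 576 + 360 + 672 + 744 + 720 + 1488 = 10560.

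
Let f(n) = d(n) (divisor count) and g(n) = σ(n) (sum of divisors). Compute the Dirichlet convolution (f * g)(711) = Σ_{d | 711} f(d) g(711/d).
(d * σ)(711) = 1968

Divisors of 711: [1, 3, 9, 79, 237, 711]. For each d | 711:
  d = 1: d(1) · σ(711/1) = 1 · 1040 = 1040
  d = 3: d(3) · σ(711/3) = 2 · 320 = 640
  d = 9: d(9) · σ(711/9) = 3 · 80 = 240
  d = 79: d(79) · σ(711/79) = 2 · 13 = 26
  d = 237: d(237) · σ(711/237) = 4 · 4 = 16
  d = 711: d(711) · σ(711/711) = 6 · 1 = 6
Summing: (d * σ)(711) = 1040 + 640 + 240 + 26 + 16 + 6 = 1968.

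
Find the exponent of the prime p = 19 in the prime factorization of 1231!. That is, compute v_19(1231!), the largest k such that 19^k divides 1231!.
v_19(1231!) = 67

Legendre's formula: v_p(n!) = Σ_{k ≥ 1} ⌊n / p^k⌋. For p = 19, n = 1231, the terms are:
  ⌊1231/19^1⌋ = ⌊1231/19⌋ = 64
  ⌊1231/19^2⌋ = ⌊1231/361⌋ = 3
(the next term ⌊1231/19^3⌋ = 0, terminating the sum). Summing: v_19(1231!) = 64 + 3 = 67.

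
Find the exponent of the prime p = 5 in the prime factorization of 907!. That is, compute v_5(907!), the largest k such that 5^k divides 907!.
v_5(907!) = 225

Legendre's formula: v_p(n!) = Σ_{k ≥ 1} ⌊n / p^k⌋. For p = 5, n = 907, the terms are:
  ⌊907/5^1⌋ = ⌊907/5⌋ = 181
  ⌊907/5^2⌋ = ⌊907/25⌋ = 36
  ⌊907/5^3⌋ = ⌊907/125⌋ = 7
  ⌊907/5^4⌋ = ⌊907/625⌋ = 1
(the next term ⌊907/5^5⌋ = 0, terminating the sum). Summing: v_5(907!) = 181 + 36 + 7 + 1 = 225.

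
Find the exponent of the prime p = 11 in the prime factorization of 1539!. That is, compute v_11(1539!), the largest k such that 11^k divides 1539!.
v_11(1539!) = 152

Legendre's formula: v_p(n!) = Σ_{k ≥ 1} ⌊n / p^k⌋. For p = 11, n = 1539, the terms are:
  ⌊1539/11^1⌋ = ⌊1539/11⌋ = 139
  ⌊1539/11^2⌋ = ⌊1539/121⌋ = 12
  ⌊1539/11^3⌋ = ⌊1539/1331⌋ = 1
(the next term ⌊1539/11^4⌋ = 0, terminating the sum). Summing: v_11(1539!) = 139 + 12 + 1 = 152.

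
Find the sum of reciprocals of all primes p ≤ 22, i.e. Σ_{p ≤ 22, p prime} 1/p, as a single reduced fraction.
Σ 1/p = 14117683/9699690

π(22) = 8, so the primes ≤ 22 are [2, 3, 5, 7, 11, 13, 17, 19]. Summing 1/p over these primes: 14117683/9699690 ≈ 1.4555. Mertens estimate ln ln(22) + 0.2615 ≈ 1.3900.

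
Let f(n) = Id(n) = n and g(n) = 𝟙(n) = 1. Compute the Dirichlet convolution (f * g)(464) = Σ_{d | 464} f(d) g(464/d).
(Id * 𝟙)(464) = 930

Divisors of 464: [1, 2, 4, 8, 16, 29, 58, 116, 232, 464]. For each d | 464:
  d = 1: Id(1) · 𝟙(464/1) = 1 · 1 = 1
  d = 2: Id(2) · 𝟙(464/2) = 2 · 1 = 2
  d = 4: Id(4) · 𝟙(464/4) = 4 · 1 = 4
  d = 8: Id(8) · 𝟙(464/8) = 8 · 1 = 8
  d = 16: Id(16) · 𝟙(464/16) = 16 · 1 = 16
  d = 29: Id(29) · 𝟙(464/29) = 29 · 1 = 29
  d = 58: Id(58) · 𝟙(464/58) = 58 · 1 = 58
  d = 116: Id(116) · 𝟙(464/116) = 116 · 1 = 116
  d = 232: Id(232) · 𝟙(464/232) = 232 · 1 = 232
  d = 464: Id(464) · 𝟙(464/464) = 464 · 1 = 464
Summing: (Id * 𝟙)(464) = 1 + 2 + 4 + 8 + 16 + 29 + 58 + 116 + 232 + 464 = 930.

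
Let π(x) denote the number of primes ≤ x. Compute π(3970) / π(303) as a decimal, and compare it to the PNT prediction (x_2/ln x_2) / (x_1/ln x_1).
π(3970)/π(303) = 549/62 ≈ 8.8548;  PNT prediction ≈ 9.0343.

π(303) = 62 and π(3970) = 549, so π(3970)/π(303) ≈ 8.8548. The PNT-predicted ratio is (3970/ln(3970)) / (303/ln(303)) ≈ 9.0343. The two agree to within a few percent, as expected.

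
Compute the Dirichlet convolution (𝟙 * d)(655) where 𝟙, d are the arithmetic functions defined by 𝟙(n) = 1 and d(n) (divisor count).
(𝟙 * d)(655) = 9

Divisors of 655: [1, 5, 131, 655]. For each d | 655:
  d = 1: 𝟙(1) · d(655/1) = 1 · 4 = 4
  d = 5: 𝟙(5) · d(655/5) = 1 · 2 = 2
  d = 131: 𝟙(131) · d(655/131) = 1 · 2 = 2
  d = 655: 𝟙(655) · d(655/655) = 1 · 1 = 1
Summing: (𝟙 * d)(655) = 4 + 2 + 2 + 1 = 9.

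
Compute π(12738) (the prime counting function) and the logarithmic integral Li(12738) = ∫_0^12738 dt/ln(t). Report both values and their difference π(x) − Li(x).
π(12738) = 1519;  Li(12738) ≈ 1539.42;  π(x) − Li(x) ≈ -20.42.

Direct count of primes ≤ 12738 gives π(12738) = 1519. Numerical evaluation of the logarithmic integral gives Li(12738) ≈ 1539.42. The difference π(x) − Li(x) ≈ -20.42 is typically negative for small/moderate x (Li(x) overestimates), though Littlewood's theorem shows this sign changes infinitely often.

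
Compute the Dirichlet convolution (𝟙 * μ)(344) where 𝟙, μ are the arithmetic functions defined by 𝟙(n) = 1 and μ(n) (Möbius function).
(𝟙 * μ)(344) = 0

Divisors of 344: [1, 2, 4, 8, 43, 86, 172, 344]. For each d | 344:
  d = 1: 𝟙(1) · μ(344/1) = 1 · 0 = 0
  d = 2: 𝟙(2) · μ(344/2) = 1 · 0 = 0
  d = 4: 𝟙(4) · μ(344/4) = 1 · 1 = 1
  d = 8: 𝟙(8) · μ(344/8) = 1 · -1 = -1
  d = 43: 𝟙(43) · μ(344/43) = 1 · 0 = 0
  d = 86: 𝟙(86) · μ(344/86) = 1 · 0 = 0
  d = 172: 𝟙(172) · μ(344/172) = 1 · -1 = -1
  d = 344: 𝟙(344) · μ(344/344) = 1 · 1 = 1
Summing: (𝟙 * μ)(344) = 0 + 0 + 1 + -1 + 0 + 0 + -1 + 1 = 0.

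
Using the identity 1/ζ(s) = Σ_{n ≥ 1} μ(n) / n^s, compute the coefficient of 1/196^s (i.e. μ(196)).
μ(196) = 0

Factor n = 196 = 2^2 · 7^2. μ(n) = 0 if any exponent ≥ 2 (not squarefree); otherwise μ(n) = (−1)^{ω(n)} where ω(n) is the number of distinct prime factors. Applying: μ(196) = 0.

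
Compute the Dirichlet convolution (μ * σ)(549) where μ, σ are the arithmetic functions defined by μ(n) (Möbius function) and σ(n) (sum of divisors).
(μ * σ)(549) = 549

Divisors of 549: [1, 3, 9, 61, 183, 549]. For each d | 549:
  d = 1: μ(1) · σ(549/1) = 1 · 806 = 806
  d = 3: μ(3) · σ(549/3) = -1 · 248 = -248
  d = 9: μ(9) · σ(549/9) = 0 · 62 = 0
  d = 61: μ(61) · σ(549/61) = -1 · 13 = -13
  d = 183: μ(183) · σ(549/183) = 1 · 4 = 4
  d = 549: μ(549) · σ(549/549) = 0 · 1 = 0
Summing: (μ * σ)(549) = 806 + -248 + 0 + -13 + 4 + 0 = 549.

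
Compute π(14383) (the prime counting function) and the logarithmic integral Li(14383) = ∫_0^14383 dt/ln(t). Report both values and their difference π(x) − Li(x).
π(14383) = 1684;  Li(14383) ≈ 1712.32;  π(x) − Li(x) ≈ -28.32.

Direct count of primes ≤ 14383 gives π(14383) = 1684. Numerical evaluation of the logarithmic integral gives Li(14383) ≈ 1712.32. The difference π(x) − Li(x) ≈ -28.32 is typically negative for small/moderate x (Li(x) overestimates), though Littlewood's theorem shows this sign changes infinitely often.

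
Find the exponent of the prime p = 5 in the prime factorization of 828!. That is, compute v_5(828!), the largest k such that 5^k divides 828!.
v_5(828!) = 205

Legendre's formula: v_p(n!) = Σ_{k ≥ 1} ⌊n / p^k⌋. For p = 5, n = 828, the terms are:
  ⌊828/5^1⌋ = ⌊828/5⌋ = 165
  ⌊828/5^2⌋ = ⌊828/25⌋ = 33
  ⌊828/5^3⌋ = ⌊828/125⌋ = 6
  ⌊828/5^4⌋ = ⌊828/625⌋ = 1
(the next term ⌊828/5^5⌋ = 0, terminating the sum). Summing: v_5(828!) = 165 + 33 + 6 + 1 = 205.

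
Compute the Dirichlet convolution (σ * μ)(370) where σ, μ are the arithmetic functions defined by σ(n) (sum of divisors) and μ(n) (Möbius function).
(σ * μ)(370) = 370

Divisors of 370: [1, 2, 5, 10, 37, 74, 185, 370]. For each d | 370:
  d = 1: σ(1) · μ(370/1) = 1 · -1 = -1
  d = 2: σ(2) · μ(370/2) = 3 · 1 = 3
  d = 5: σ(5) · μ(370/5) = 6 · 1 = 6
  d = 10: σ(10) · μ(370/10) = 18 · -1 = -18
  d = 37: σ(37) · μ(370/37) = 38 · 1 = 38
  d = 74: σ(74) · μ(370/74) = 114 · -1 = -114
  d = 185: σ(185) · μ(370/185) = 228 · -1 = -228
  d = 370: σ(370) · μ(370/370) = 684 · 1 = 684
Summing: (σ * μ)(370) = -1 + 3 + 6 + -18 + 38 + -114 + -228 + 684 = 370.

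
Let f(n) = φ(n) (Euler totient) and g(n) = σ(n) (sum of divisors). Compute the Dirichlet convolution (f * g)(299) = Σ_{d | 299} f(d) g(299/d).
(φ * σ)(299) = 1196

Divisors of 299: [1, 13, 23, 299]. For each d | 299:
  d = 1: φ(1) · σ(299/1) = 1 · 336 = 336
  d = 13: φ(13) · σ(299/13) = 12 · 24 = 288
  d = 23: φ(23) · σ(299/23) = 22 · 14 = 308
  d = 299: φ(299) · σ(299/299) = 264 · 1 = 264
Summing: (φ * σ)(299) = 336 + 288 + 308 + 264 = 1196.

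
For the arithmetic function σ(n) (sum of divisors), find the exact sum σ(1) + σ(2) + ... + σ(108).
Σ_{n ≤ 108} σ(n) = 9673

Compute σ(n) for each 1 ≤ n ≤ 108: σ(1) = 1, σ(2) = 3, σ(3) = 4, σ(4) = 7, σ(5) = 6, σ(6) = 12, σ(7) = 8, σ(8) = 15, σ(9) = 13, σ(10) = 18, σ(11) = 12, σ(12) = 28, σ(13) = 14, σ(14) = 24, σ(15) = 24, σ(16) = 31, σ(17) = 18, σ(18) = 39, σ(19) = 20, σ(20) = 42, σ(21) = 32, σ(22) = 36, σ(23) = 24, σ(24) = 60, σ(25) = 31, σ(26) = 42, σ(27) = 40, σ(28) = 56, σ(29) = 30, σ(30) = 72, σ(31) = 32, σ(32) = 63, σ(33) = 48, σ(34) = 54, σ(35) = 48, σ(36) = 91, σ(37) = 38, σ(38) = 60, σ(39) = 56, σ(40) = 90, σ(41) = 42, σ(42) = 96, σ(43) = 44, σ(44) = 84, σ(45) = 78, σ(46) = 72, σ(47) = 48, σ(48) = 124, σ(49) = 57, σ(50) = 93, σ(51) = 72, σ(52) = 98, σ(53) = 54, σ(54) = 120, σ(55) = 72, σ(56) = 120, σ(57) = 80, σ(58) = 90, σ(59) = 60, σ(60) = 168, σ(61) = 62, σ(62) = 96, σ(63) = 104, σ(64) = 127, σ(65) = 84, σ(66) = 144, σ(67) = 68, σ(68) = 126, σ(69) = 96, σ(70) = 144, σ(71) = 72, σ(72) = 195, σ(73) = 74, σ(74) = 114, σ(75) = 124, σ(76) = 140, σ(77) = 96, σ(78) = 168, σ(79) = 80, σ(80) = 186, σ(81) = 121, σ(82) = 126, σ(83) = 84, σ(84) = 224, σ(85) = 108, σ(86) = 132, σ(87) = 120, σ(88) = 180, σ(89) = 90, σ(90) = 234, σ(91) = 112, σ(92) = 168, σ(93) = 128, σ(94) = 144, σ(95) = 120, σ(96) = 252, σ(97) = 98, σ(98) = 171, σ(99) = 156, σ(100) = 217, σ(101) = 102, σ(102) = 216, σ(103) = 104, σ(104) = 210, σ(105) = 192, σ(106) = 162, σ(107) = 108, σ(108) = 280. Summing all 108 values: 9673. (Average order: Σ_{n ≤ x} σ(n) ~ (π²/12) x². For x = 108, (π²/12)·108² ≈ 9593.26.)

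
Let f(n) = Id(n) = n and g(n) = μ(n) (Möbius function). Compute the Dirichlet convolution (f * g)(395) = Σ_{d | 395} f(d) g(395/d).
(Id * μ)(395) = 312

Divisors of 395: [1, 5, 79, 395]. For each d | 395:
  d = 1: Id(1) · μ(395/1) = 1 · 1 = 1
  d = 5: Id(5) · μ(395/5) = 5 · -1 = -5
  d = 79: Id(79) · μ(395/79) = 79 · -1 = -79
  d = 395: Id(395) · μ(395/395) = 395 · 1 = 395
Summing: (Id * μ)(395) = 1 + -5 + -79 + 395 = 312.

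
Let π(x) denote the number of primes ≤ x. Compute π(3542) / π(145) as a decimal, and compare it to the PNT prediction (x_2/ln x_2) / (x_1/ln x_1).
π(3542)/π(145) = 496/34 ≈ 14.5882;  PNT prediction ≈ 14.8755.

π(145) = 34 and π(3542) = 496, so π(3542)/π(145) ≈ 14.5882. The PNT-predicted ratio is (3542/ln(3542)) / (145/ln(145)) ≈ 14.8755. The two agree to within a few percent, as expected.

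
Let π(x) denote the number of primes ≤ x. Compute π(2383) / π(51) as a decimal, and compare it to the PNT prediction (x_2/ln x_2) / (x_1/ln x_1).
π(2383)/π(51) = 354/15 ≈ 23.6000;  PNT prediction ≈ 23.6257.

π(51) = 15 and π(2383) = 354, so π(2383)/π(51) ≈ 23.6000. The PNT-predicted ratio is (2383/ln(2383)) / (51/ln(51)) ≈ 23.6257. The two agree to within a few percent, as expected.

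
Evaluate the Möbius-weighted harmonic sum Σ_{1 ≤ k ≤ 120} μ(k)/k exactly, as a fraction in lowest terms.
Σ μ(k)/k = -57036343158881297864991132838495688289960443/6322010928083521557629041258308732498654937398

Values of μ(k) for 1 ≤ k ≤ 120: μ(1) = 1, μ(2) = -1, μ(3) = -1, μ(5) = -1, μ(6) = 1, μ(7) = -1, μ(10) = 1, μ(11) = -1, μ(13) = -1, μ(14) = 1, μ(15) = 1, μ(17) = -1, μ(19) = -1, μ(21) = 1, μ(22) = 1, μ(23) = -1, μ(26) = 1, μ(29) = -1, μ(30) = -1, μ(31) = -1, μ(33) = 1, μ(34) = 1, μ(35) = 1, μ(37) = -1, μ(38) = 1, μ(39) = 1, μ(41) = -1, μ(42) = -1, μ(43) = -1, μ(46) = 1, μ(47) = -1, μ(51) = 1, μ(53) = -1, μ(55) = 1, μ(57) = 1, μ(58) = 1, μ(59) = -1, μ(61) = -1, μ(62) = 1, μ(65) = 1, μ(66) = -1, μ(67) = -1, μ(69) = 1, μ(70) = -1, μ(71) = -1, μ(73) = -1, μ(74) = 1, μ(77) = 1, μ(78) = -1, μ(79) = -1, μ(82) = 1, μ(83) = -1, μ(85) = 1, μ(86) = 1, μ(87) = 1, μ(89) = -1, μ(91) = 1, μ(93) = 1, μ(94) = 1, μ(95) = 1, μ(97) = -1, μ(101) = -1, μ(102) = -1, μ(103) = -1, μ(105) = -1, μ(106) = 1, μ(107) = -1, μ(109) = -1, μ(110) = -1, μ(111) = 1, μ(113) = -1, μ(114) = -1, μ(115) = 1, μ(118) = 1, μ(119) = 1, with μ = 0 on non-squarefree integers. Summing μ(k)/k for k where μ(k) ≠ 0 gives -57036343158881297864991132838495688289960443/6322010928083521557629041258308732498654937398 ≈ -0.0090. (PNT ⟺ this sum → 0 as n → ∞.)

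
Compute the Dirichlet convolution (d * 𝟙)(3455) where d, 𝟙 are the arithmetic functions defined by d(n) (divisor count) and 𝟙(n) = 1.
(d * 𝟙)(3455) = 9

Divisors of 3455: [1, 5, 691, 3455]. For each d | 3455:
  d = 1: d(1) · 𝟙(3455/1) = 1 · 1 = 1
  d = 5: d(5) · 𝟙(3455/5) = 2 · 1 = 2
  d = 691: d(691) · 𝟙(3455/691) = 2 · 1 = 2
  d = 3455: d(3455) · 𝟙(3455/3455) = 4 · 1 = 4
Summing: (d * 𝟙)(3455) = 1 + 2 + 2 + 4 = 9.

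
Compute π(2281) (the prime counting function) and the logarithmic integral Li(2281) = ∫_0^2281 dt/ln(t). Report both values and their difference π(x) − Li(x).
π(2281) = 339;  Li(2281) ≈ 351.46;  π(x) − Li(x) ≈ -12.46.

Direct count of primes ≤ 2281 gives π(2281) = 339. Numerical evaluation of the logarithmic integral gives Li(2281) ≈ 351.46. The difference π(x) − Li(x) ≈ -12.46 is typically negative for small/moderate x (Li(x) overestimates), though Littlewood's theorem shows this sign changes infinitely often.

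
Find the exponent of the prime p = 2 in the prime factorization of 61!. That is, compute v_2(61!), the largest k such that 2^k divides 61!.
v_2(61!) = 56

Legendre's formula: v_p(n!) = Σ_{k ≥ 1} ⌊n / p^k⌋. For p = 2, n = 61, the terms are:
  ⌊61/2^1⌋ = ⌊61/2⌋ = 30
  ⌊61/2^2⌋ = ⌊61/4⌋ = 15
  ⌊61/2^3⌋ = ⌊61/8⌋ = 7
  ⌊61/2^4⌋ = ⌊61/16⌋ = 3
  ⌊61/2^5⌋ = ⌊61/32⌋ = 1
(the next term ⌊61/2^6⌋ = 0, terminating the sum). Summing: v_2(61!) = 30 + 15 + 7 + 3 + 1 = 56.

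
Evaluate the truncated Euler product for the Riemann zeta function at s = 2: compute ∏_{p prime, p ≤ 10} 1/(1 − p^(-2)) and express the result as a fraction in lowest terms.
∏ = 1225/768

The primes p ≤ 10 are [2, 3, 5, 7]. For each prime, (1 − 1/p^2)^(-1) = p^2 / (p^2 − 1). The product is (1 − 1/2^2)^(-1), (1 − 1/3^2)^(-1), (1 − 1/5^2)^(-1), (1 − 1/7^2)^(-1) = ∏ p^2 / (p^2 − 1) = 1225/768.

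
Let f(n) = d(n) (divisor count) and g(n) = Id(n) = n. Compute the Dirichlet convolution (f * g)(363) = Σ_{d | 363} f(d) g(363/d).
(d * Id)(363) = 730

Divisors of 363: [1, 3, 11, 33, 121, 363]. For each d | 363:
  d = 1: d(1) · Id(363/1) = 1 · 363 = 363
  d = 3: d(3) · Id(363/3) = 2 · 121 = 242
  d = 11: d(11) · Id(363/11) = 2 · 33 = 66
  d = 33: d(33) · Id(363/33) = 4 · 11 = 44
  d = 121: d(121) · Id(363/121) = 3 · 3 = 9
  d = 363: d(363) · Id(363/363) = 6 · 1 = 6
Summing: (d * Id)(363) = 363 + 242 + 66 + 44 + 9 + 6 = 730.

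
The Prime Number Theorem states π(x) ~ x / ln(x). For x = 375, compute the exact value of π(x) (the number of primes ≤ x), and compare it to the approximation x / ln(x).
π(375) = 74;  x/ln(x) ≈ 63.27;  relative error ≈ 14.50%.

Directly count primes up to 375: π(375) = 74. The PNT approximation gives 375/ln(375) ≈ 375/5.92693 ≈ 63.27. Relative error (π(x) − x/ln(x)) / π(x) ≈ 14.50%; the approximation is known to undercount slightly (Li(x) is a better estimate).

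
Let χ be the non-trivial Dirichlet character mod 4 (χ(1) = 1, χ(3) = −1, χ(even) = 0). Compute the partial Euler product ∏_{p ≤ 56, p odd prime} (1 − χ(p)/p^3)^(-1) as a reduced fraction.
∏ = 825131832927904152751703886265311831503045/851571808026684219819301170519057245405184

The odd primes p ≤ 56 are [3, 5, 7, 11, 13, 17, 19, 23, 29, 31, 37, 41, 43, 47, 53]. For each, χ(p) = 1 if p ≡ 1 mod 4, χ(p) = −1 if p ≡ 3 mod 4. Taking (1 − χ(p)/p^3)^(-1) = p^3/(p^3 − χ(p)): (1 − (-1)/3^3)^(-1) · (1 − (1)/5^3)^(-1) · (1 − (-1)/7^3)^(-1) · (1 − (-1)/11^3)^(-1) · (1 − (1)/13^3)^(-1) · (1 − (1)/17^3)^(-1) · (1 − (-1)/19^3)^(-1) · (1 − (-1)/23^3)^(-1) · (1 − (1)/29^3)^(-1) · (1 − (-1)/31^3)^(-1) · (1 − (1)/37^3)^(-1) · (1 − (1)/41^3)^(-1) · (1 − (-1)/43^3)^(-1) · (1 − (-1)/47^3)^(-1) · (1 − (1)/53^3)^(-1) = 825131832927904152751703886265311831503045/851571808026684219819301170519057245405184.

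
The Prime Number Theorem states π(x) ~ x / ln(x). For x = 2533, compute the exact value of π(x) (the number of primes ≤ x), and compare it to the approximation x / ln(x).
π(2533) = 370;  x/ln(x) ≈ 323.20;  relative error ≈ 12.65%.

Directly count primes up to 2533: π(2533) = 370. The PNT approximation gives 2533/ln(2533) ≈ 2533/7.83716 ≈ 323.20. Relative error (π(x) − x/ln(x)) / π(x) ≈ 12.65%; the approximation is known to undercount slightly (Li(x) is a better estimate).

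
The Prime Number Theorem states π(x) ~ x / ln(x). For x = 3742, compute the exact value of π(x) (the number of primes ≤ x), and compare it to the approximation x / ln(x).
π(3742) = 522;  x/ln(x) ≈ 454.82;  relative error ≈ 12.87%.

Directly count primes up to 3742: π(3742) = 522. The PNT approximation gives 3742/ln(3742) ≈ 3742/8.22738 ≈ 454.82. Relative error (π(x) − x/ln(x)) / π(x) ≈ 12.87%; the approximation is known to undercount slightly (Li(x) is a better estimate).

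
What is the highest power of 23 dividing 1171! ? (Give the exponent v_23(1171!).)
v_23(1171!) = 52

Legendre's formula: v_p(n!) = Σ_{k ≥ 1} ⌊n / p^k⌋. For p = 23, n = 1171, the terms are:
  ⌊1171/23^1⌋ = ⌊1171/23⌋ = 50
  ⌊1171/23^2⌋ = ⌊1171/529⌋ = 2
(the next term ⌊1171/23^3⌋ = 0, terminating the sum). Summing: v_23(1171!) = 50 + 2 = 52.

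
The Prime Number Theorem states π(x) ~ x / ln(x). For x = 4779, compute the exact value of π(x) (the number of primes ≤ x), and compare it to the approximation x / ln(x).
π(4779) = 641;  x/ln(x) ≈ 564.09;  relative error ≈ 12.00%.

Directly count primes up to 4779: π(4779) = 641. The PNT approximation gives 4779/ln(4779) ≈ 4779/8.47199 ≈ 564.09. Relative error (π(x) − x/ln(x)) / π(x) ≈ 12.00%; the approximation is known to undercount slightly (Li(x) is a better estimate).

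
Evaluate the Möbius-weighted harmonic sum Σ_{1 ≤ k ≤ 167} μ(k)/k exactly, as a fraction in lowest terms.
Σ μ(k)/k = 3320595668723936105212130194759121950701456962705503856339925674/481473710367991963528473107950567214598209565303106537707981745635

Values of μ(k) for 1 ≤ k ≤ 167: μ(1) = 1, μ(2) = -1, μ(3) = -1, μ(5) = -1, μ(6) = 1, μ(7) = -1, μ(10) = 1, μ(11) = -1, μ(13) = -1, μ(14) = 1, μ(15) = 1, μ(17) = -1, μ(19) = -1, μ(21) = 1, μ(22) = 1, μ(23) = -1, μ(26) = 1, μ(29) = -1, μ(30) = -1, μ(31) = -1, μ(33) = 1, μ(34) = 1, μ(35) = 1, μ(37) = -1, μ(38) = 1, μ(39) = 1, μ(41) = -1, μ(42) = -1, μ(43) = -1, μ(46) = 1, μ(47) = -1, μ(51) = 1, μ(53) = -1, μ(55) = 1, μ(57) = 1, μ(58) = 1, μ(59) = -1, μ(61) = -1, μ(62) = 1, μ(65) = 1, μ(66) = -1, μ(67) = -1, μ(69) = 1, μ(70) = -1, μ(71) = -1, μ(73) = -1, μ(74) = 1, μ(77) = 1, μ(78) = -1, μ(79) = -1, μ(82) = 1, μ(83) = -1, μ(85) = 1, μ(86) = 1, μ(87) = 1, μ(89) = -1, μ(91) = 1, μ(93) = 1, μ(94) = 1, μ(95) = 1, μ(97) = -1, μ(101) = -1, μ(102) = -1, μ(103) = -1, μ(105) = -1, μ(106) = 1, μ(107) = -1, μ(109) = -1, μ(110) = -1, μ(111) = 1, μ(113) = -1, μ(114) = -1, μ(115) = 1, μ(118) = 1, μ(119) = 1, μ(122) = 1, μ(123) = 1, μ(127) = -1, μ(129) = 1, μ(130) = -1, μ(131) = -1, μ(133) = 1, μ(134) = 1, μ(137) = -1, μ(138) = -1, μ(139) = -1, μ(141) = 1, μ(142) = 1, μ(143) = 1, μ(145) = 1, μ(146) = 1, μ(149) = -1, μ(151) = -1, μ(154) = -1, μ(155) = 1, μ(157) = -1, μ(158) = 1, μ(159) = 1, μ(161) = 1, μ(163) = -1, μ(165) = -1, μ(166) = 1, μ(167) = -1, with μ = 0 on non-squarefree integers. Summing μ(k)/k for k where μ(k) ≠ 0 gives 3320595668723936105212130194759121950701456962705503856339925674/481473710367991963528473107950567214598209565303106537707981745635 ≈ 0.0069. (PNT ⟺ this sum → 0 as n → ∞.)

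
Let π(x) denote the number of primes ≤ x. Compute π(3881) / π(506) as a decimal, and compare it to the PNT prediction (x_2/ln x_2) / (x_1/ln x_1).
π(3881)/π(506) = 538/96 ≈ 5.6042;  PNT prediction ≈ 5.7791.

π(506) = 96 and π(3881) = 538, so π(3881)/π(506) ≈ 5.6042. The PNT-predicted ratio is (3881/ln(3881)) / (506/ln(506)) ≈ 5.7791. The two agree to within a few percent, as expected.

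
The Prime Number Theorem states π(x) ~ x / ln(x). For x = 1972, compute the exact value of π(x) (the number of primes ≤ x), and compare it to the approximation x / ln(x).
π(1972) = 297;  x/ln(x) ≈ 259.93;  relative error ≈ 12.48%.

Directly count primes up to 1972: π(1972) = 297. The PNT approximation gives 1972/ln(1972) ≈ 1972/7.58680 ≈ 259.93. Relative error (π(x) − x/ln(x)) / π(x) ≈ 12.48%; the approximation is known to undercount slightly (Li(x) is a better estimate).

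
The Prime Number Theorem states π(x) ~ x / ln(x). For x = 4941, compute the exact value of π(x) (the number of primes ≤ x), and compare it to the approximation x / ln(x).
π(4941) = 660;  x/ln(x) ≈ 580.93;  relative error ≈ 11.98%.

Directly count primes up to 4941: π(4941) = 660. The PNT approximation gives 4941/ln(4941) ≈ 4941/8.50532 ≈ 580.93. Relative error (π(x) − x/ln(x)) / π(x) ≈ 11.98%; the approximation is known to undercount slightly (Li(x) is a better estimate).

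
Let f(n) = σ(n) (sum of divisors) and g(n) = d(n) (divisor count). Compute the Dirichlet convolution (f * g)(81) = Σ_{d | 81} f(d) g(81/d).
(σ * d)(81) = 261

Divisors of 81: [1, 3, 9, 27, 81]. For each d | 81:
  d = 1: σ(1) · d(81/1) = 1 · 5 = 5
  d = 3: σ(3) · d(81/3) = 4 · 4 = 16
  d = 9: σ(9) · d(81/9) = 13 · 3 = 39
  d = 27: σ(27) · d(81/27) = 40 · 2 = 80
  d = 81: σ(81) · d(81/81) = 121 · 1 = 121
Summing: (σ * d)(81) = 5 + 16 + 39 + 80 + 121 = 261.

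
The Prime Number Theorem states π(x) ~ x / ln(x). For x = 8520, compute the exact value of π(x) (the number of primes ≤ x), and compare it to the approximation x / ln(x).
π(8520) = 1061;  x/ln(x) ≈ 941.42;  relative error ≈ 11.27%.

Directly count primes up to 8520: π(8520) = 1061. The PNT approximation gives 8520/ln(8520) ≈ 8520/9.05017 ≈ 941.42. Relative error (π(x) − x/ln(x)) / π(x) ≈ 11.27%; the approximation is known to undercount slightly (Li(x) is a better estimate).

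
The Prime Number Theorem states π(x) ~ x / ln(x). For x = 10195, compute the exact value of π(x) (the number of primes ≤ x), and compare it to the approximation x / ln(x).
π(10195) = 1252;  x/ln(x) ≈ 1104.59;  relative error ≈ 11.77%.

Directly count primes up to 10195: π(10195) = 1252. The PNT approximation gives 10195/ln(10195) ≈ 10195/9.22965 ≈ 1104.59. Relative error (π(x) − x/ln(x)) / π(x) ≈ 11.77%; the approximation is known to undercount slightly (Li(x) is a better estimate).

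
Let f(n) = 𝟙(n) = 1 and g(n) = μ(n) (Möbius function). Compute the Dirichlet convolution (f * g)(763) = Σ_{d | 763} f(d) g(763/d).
(𝟙 * μ)(763) = 0

Divisors of 763: [1, 7, 109, 763]. For each d | 763:
  d = 1: 𝟙(1) · μ(763/1) = 1 · 1 = 1
  d = 7: 𝟙(7) · μ(763/7) = 1 · -1 = -1
  d = 109: 𝟙(109) · μ(763/109) = 1 · -1 = -1
  d = 763: 𝟙(763) · μ(763/763) = 1 · 1 = 1
Summing: (𝟙 * μ)(763) = 1 + -1 + -1 + 1 = 0.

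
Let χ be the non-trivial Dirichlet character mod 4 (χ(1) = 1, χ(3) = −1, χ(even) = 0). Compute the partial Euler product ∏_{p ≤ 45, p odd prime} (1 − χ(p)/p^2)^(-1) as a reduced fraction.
∏ = 11477831542914938630143/12524769798782976000000

The odd primes p ≤ 45 are [3, 5, 7, 11, 13, 17, 19, 23, 29, 31, 37, 41, 43]. For each, χ(p) = 1 if p ≡ 1 mod 4, χ(p) = −1 if p ≡ 3 mod 4. Taking (1 − χ(p)/p^2)^(-1) = p^2/(p^2 − χ(p)): (1 − (-1)/3^2)^(-1) · (1 − (1)/5^2)^(-1) · (1 − (-1)/7^2)^(-1) · (1 − (-1)/11^2)^(-1) · (1 − (1)/13^2)^(-1) · (1 − (1)/17^2)^(-1) · (1 − (-1)/19^2)^(-1) · (1 − (-1)/23^2)^(-1) · (1 − (1)/29^2)^(-1) · (1 − (-1)/31^2)^(-1) · (1 − (1)/37^2)^(-1) · (1 − (1)/41^2)^(-1) · (1 − (-1)/43^2)^(-1) = 11477831542914938630143/12524769798782976000000.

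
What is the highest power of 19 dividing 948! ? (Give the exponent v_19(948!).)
v_19(948!) = 51

Legendre's formula: v_p(n!) = Σ_{k ≥ 1} ⌊n / p^k⌋. For p = 19, n = 948, the terms are:
  ⌊948/19^1⌋ = ⌊948/19⌋ = 49
  ⌊948/19^2⌋ = ⌊948/361⌋ = 2
(the next term ⌊948/19^3⌋ = 0, terminating the sum). Summing: v_19(948!) = 49 + 2 = 51.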